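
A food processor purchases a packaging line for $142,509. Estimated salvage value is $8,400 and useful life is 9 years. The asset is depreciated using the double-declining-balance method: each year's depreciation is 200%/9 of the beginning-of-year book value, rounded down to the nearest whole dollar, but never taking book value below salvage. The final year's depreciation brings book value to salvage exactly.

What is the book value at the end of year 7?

$24,539

Depreciable base = $142,509 − $8,400 = $134,109.
Year 1: ⌊$142,509 × 200%/9⌋ = $31,668. Book value $110,841.
Year 2: ⌊$110,841 × 200%/9⌋ = $24,631. Book value $86,210.
Year 3: ⌊$86,210 × 200%/9⌋ = $19,157. Book value $67,053.
Year 4: ⌊$67,053 × 200%/9⌋ = $14,900. Book value $52,153.
Year 5: ⌊$52,153 × 200%/9⌋ = $11,589. Book value $40,564.
Year 6: ⌊$40,564 × 200%/9⌋ = $9,014. Book value $31,550.
Year 7: ⌊$31,550 × 200%/9⌋ = $7,011. Book value $24,539.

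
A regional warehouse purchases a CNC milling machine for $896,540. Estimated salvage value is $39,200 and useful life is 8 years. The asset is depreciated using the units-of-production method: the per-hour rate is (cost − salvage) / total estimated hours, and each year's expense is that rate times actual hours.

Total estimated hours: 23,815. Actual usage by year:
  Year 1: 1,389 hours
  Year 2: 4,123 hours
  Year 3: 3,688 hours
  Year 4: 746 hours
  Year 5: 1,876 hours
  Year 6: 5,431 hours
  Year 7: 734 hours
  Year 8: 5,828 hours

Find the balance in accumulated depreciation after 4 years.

Depreciable base = $896,540 − $39,200 = $857,340.
Rate = $857,340 / 23,815 hours = $36 per hour.
Year 1: 1,389 × $36 = $50,004. Book value $846,536.
Year 2: 4,123 × $36 = $148,428. Book value $698,108.
Year 3: 3,688 × $36 = $132,768. Book value $565,340.
Year 4: 746 × $36 = $26,856. Book value $538,484.
Accumulated through year 4 = $896,540 − $538,484 = $358,056.

$358,056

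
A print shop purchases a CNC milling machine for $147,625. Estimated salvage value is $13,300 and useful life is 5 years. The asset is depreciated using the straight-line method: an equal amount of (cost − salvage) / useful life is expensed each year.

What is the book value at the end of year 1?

$120,760

Depreciable base = $147,625 − $13,300 = $134,325.
Annual expense = $134,325 / 5 = $26,865.
End of year 1: book value $120,760.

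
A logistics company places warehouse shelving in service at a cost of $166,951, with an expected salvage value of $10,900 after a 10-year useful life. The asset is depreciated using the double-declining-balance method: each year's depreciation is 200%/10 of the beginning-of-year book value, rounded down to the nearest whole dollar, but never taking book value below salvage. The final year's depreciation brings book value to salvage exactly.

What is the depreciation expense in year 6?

$10,941

Depreciable base = $166,951 − $10,900 = $156,051.
Year 1: ⌊$166,951 × 200%/10⌋ = $33,390. Book value $133,561.
Year 2: ⌊$133,561 × 200%/10⌋ = $26,712. Book value $106,849.
Year 3: ⌊$106,849 × 200%/10⌋ = $21,369. Book value $85,480.
Year 4: ⌊$85,480 × 200%/10⌋ = $17,096. Book value $68,384.
Year 5: ⌊$68,384 × 200%/10⌋ = $13,676. Book value $54,708.
Year 6: ⌊$54,708 × 200%/10⌋ = $10,941. Book value $43,767.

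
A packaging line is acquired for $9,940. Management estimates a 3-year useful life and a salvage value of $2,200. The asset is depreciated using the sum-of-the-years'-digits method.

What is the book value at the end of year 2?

Depreciable base = $9,940 − $2,200 = $7,740.
Sum of the years' digits = 3+2+1 = 6.
Year 1: $7,740 × 3/6 = $3,870. Book value $6,070.
Year 2: $7,740 × 2/6 = $2,580. Book value $3,490.

$3,490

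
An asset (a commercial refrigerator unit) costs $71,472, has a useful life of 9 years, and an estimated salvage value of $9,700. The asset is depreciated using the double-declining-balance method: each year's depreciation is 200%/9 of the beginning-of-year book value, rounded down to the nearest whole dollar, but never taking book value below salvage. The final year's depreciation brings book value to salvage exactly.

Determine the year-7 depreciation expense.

$3,516

Depreciable base = $71,472 − $9,700 = $61,772.
Year 1: ⌊$71,472 × 200%/9⌋ = $15,882. Book value $55,590.
Year 2: ⌊$55,590 × 200%/9⌋ = $12,353. Book value $43,237.
Year 3: ⌊$43,237 × 200%/9⌋ = $9,608. Book value $33,629.
Year 4: ⌊$33,629 × 200%/9⌋ = $7,473. Book value $26,156.
Year 5: ⌊$26,156 × 200%/9⌋ = $5,812. Book value $20,344.
Year 6: ⌊$20,344 × 200%/9⌋ = $4,520. Book value $15,824.
Year 7: ⌊$15,824 × 200%/9⌋ = $3,516. Book value $12,308.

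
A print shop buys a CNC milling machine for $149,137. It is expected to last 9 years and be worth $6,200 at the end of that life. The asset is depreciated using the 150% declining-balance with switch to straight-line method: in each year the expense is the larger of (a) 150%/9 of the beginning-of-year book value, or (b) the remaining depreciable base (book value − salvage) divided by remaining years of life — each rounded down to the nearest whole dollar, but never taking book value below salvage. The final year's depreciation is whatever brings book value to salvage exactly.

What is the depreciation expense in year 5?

Depreciable base = $149,137 − $6,200 = $142,937.
Year 1: DB = ⌊$149,137 × 150%/9⌋ = $24,856; SL = ⌊$142,937/9⌋ = $15,881 → take DB $24,856. Book value $124,281.
Year 2: DB = ⌊$124,281 × 150%/9⌋ = $20,713; SL = ⌊$118,081/8⌋ = $14,760 → take DB $20,713. Book value $103,568.
Year 3: DB = ⌊$103,568 × 150%/9⌋ = $17,261; SL = ⌊$97,368/7⌋ = $13,909 → take DB $17,261. Book value $86,307.
Year 4: DB = ⌊$86,307 × 150%/9⌋ = $14,384; SL = ⌊$80,107/6⌋ = $13,351 → take DB $14,384. Book value $71,923.
Year 5: DB = ⌊$71,923 × 150%/9⌋ = $11,987; SL = ⌊$65,723/5⌋ = $13,144 → take SL $13,144. Book value $58,779.

$13,144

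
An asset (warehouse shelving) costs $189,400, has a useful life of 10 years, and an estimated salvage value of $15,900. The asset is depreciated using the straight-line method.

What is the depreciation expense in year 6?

$17,350

Depreciable base = $189,400 − $15,900 = $173,500.
Annual expense = $173,500 / 10 = $17,350.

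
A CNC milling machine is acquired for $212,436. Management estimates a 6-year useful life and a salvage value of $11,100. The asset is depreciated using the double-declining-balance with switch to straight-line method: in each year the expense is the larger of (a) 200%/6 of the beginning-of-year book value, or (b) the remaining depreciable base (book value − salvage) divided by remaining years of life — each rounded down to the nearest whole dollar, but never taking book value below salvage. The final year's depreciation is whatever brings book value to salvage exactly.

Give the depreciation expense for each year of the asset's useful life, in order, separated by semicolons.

$70,812; $47,208; $31,472; $20,981; $15,431; $15,432

Depreciable base = $212,436 − $11,100 = $201,336.
Year 1: DB = ⌊$212,436 × 200%/6⌋ = $70,812; SL = ⌊$201,336/6⌋ = $33,556 → take DB $70,812. Book value $141,624.
Year 2: DB = ⌊$141,624 × 200%/6⌋ = $47,208; SL = ⌊$130,524/5⌋ = $26,104 → take DB $47,208. Book value $94,416.
Year 3: DB = ⌊$94,416 × 200%/6⌋ = $31,472; SL = ⌊$83,316/4⌋ = $20,829 → take DB $31,472. Book value $62,944.
Year 4: DB = ⌊$62,944 × 200%/6⌋ = $20,981; SL = ⌊$51,844/3⌋ = $17,281 → take DB $20,981. Book value $41,963.
Year 5: DB = ⌊$41,963 × 200%/6⌋ = $13,987; SL = ⌊$30,863/2⌋ = $15,431 → take SL $15,431. Book value $26,532.
Year 6 (final): $26,532 − $11,100 = $15,432. Book value $11,100.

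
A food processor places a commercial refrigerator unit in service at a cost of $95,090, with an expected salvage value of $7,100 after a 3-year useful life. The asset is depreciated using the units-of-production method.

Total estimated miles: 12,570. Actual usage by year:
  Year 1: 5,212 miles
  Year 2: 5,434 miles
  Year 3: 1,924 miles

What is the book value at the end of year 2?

Depreciable base = $95,090 − $7,100 = $87,990.
Rate = $87,990 / 12,570 miles = $7 per mile.
Year 1: 5,212 × $7 = $36,484. Book value $58,606.
Year 2: 5,434 × $7 = $38,038. Book value $20,568.

$20,568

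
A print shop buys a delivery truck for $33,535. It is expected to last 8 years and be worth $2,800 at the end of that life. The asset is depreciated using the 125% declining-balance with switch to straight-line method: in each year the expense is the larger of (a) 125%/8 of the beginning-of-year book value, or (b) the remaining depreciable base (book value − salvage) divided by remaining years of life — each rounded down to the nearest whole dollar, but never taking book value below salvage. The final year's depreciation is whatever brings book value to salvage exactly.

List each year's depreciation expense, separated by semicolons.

$5,239; $4,421; $3,730; $3,469; $3,469; $3,469; $3,469; $3,469

Depreciable base = $33,535 − $2,800 = $30,735.
Year 1: DB = ⌊$33,535 × 125%/8⌋ = $5,239; SL = ⌊$30,735/8⌋ = $3,841 → take DB $5,239. Book value $28,296.
Year 2: DB = ⌊$28,296 × 125%/8⌋ = $4,421; SL = ⌊$25,496/7⌋ = $3,642 → take DB $4,421. Book value $23,875.
Year 3: DB = ⌊$23,875 × 125%/8⌋ = $3,730; SL = ⌊$21,075/6⌋ = $3,512 → take DB $3,730. Book value $20,145.
Year 4: DB = ⌊$20,145 × 125%/8⌋ = $3,147; SL = ⌊$17,345/5⌋ = $3,469 → take SL $3,469. Book value $16,676.
Year 5: DB = ⌊$16,676 × 125%/8⌋ = $2,605; SL = ⌊$13,876/4⌋ = $3,469 → take SL $3,469. Book value $13,207.
Year 6: DB = ⌊$13,207 × 125%/8⌋ = $2,063; SL = ⌊$10,407/3⌋ = $3,469 → take SL $3,469. Book value $9,738.
Year 7: DB = ⌊$9,738 × 125%/8⌋ = $1,521; SL = ⌊$6,938/2⌋ = $3,469 → take SL $3,469. Book value $6,269.
Year 8 (final): $6,269 − $2,800 = $3,469. Book value $2,800.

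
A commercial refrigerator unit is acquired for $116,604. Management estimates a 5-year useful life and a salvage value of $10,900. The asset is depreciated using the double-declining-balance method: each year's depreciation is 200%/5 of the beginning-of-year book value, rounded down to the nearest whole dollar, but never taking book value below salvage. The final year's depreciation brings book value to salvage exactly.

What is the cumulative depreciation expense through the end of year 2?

$74,626

Depreciable base = $116,604 − $10,900 = $105,704.
Year 1: ⌊$116,604 × 200%/5⌋ = $46,641. Book value $69,963.
Year 2: ⌊$69,963 × 200%/5⌋ = $27,985. Book value $41,978.
Accumulated through year 2 = $116,604 − $41,978 = $74,626.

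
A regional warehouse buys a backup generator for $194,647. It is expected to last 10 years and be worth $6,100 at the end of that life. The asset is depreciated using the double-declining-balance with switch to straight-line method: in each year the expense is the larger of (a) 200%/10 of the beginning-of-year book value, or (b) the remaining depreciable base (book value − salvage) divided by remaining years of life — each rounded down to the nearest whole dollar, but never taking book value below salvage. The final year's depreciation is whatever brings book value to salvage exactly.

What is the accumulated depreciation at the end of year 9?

$177,315

Depreciable base = $194,647 − $6,100 = $188,547.
Year 1: DB = ⌊$194,647 × 200%/10⌋ = $38,929; SL = ⌊$188,547/10⌋ = $18,854 → take DB $38,929. Book value $155,718.
Year 2: DB = ⌊$155,718 × 200%/10⌋ = $31,143; SL = ⌊$149,618/9⌋ = $16,624 → take DB $31,143. Book value $124,575.
Year 3: DB = ⌊$124,575 × 200%/10⌋ = $24,915; SL = ⌊$118,475/8⌋ = $14,809 → take DB $24,915. Book value $99,660.
Year 4: DB = ⌊$99,660 × 200%/10⌋ = $19,932; SL = ⌊$93,560/7⌋ = $13,365 → take DB $19,932. Book value $79,728.
Year 5: DB = ⌊$79,728 × 200%/10⌋ = $15,945; SL = ⌊$73,628/6⌋ = $12,271 → take DB $15,945. Book value $63,783.
Year 6: DB = ⌊$63,783 × 200%/10⌋ = $12,756; SL = ⌊$57,683/5⌋ = $11,536 → take DB $12,756. Book value $51,027.
Year 7: DB = ⌊$51,027 × 200%/10⌋ = $10,205; SL = ⌊$44,927/4⌋ = $11,231 → take SL $11,231. Book value $39,796.
Year 8: DB = ⌊$39,796 × 200%/10⌋ = $7,959; SL = ⌊$33,696/3⌋ = $11,232 → take SL $11,232. Book value $28,564.
Year 9: DB = ⌊$28,564 × 200%/10⌋ = $5,712; SL = ⌊$22,464/2⌋ = $11,232 → take SL $11,232. Book value $17,332.
Accumulated through year 9 = $194,647 − $17,332 = $177,315.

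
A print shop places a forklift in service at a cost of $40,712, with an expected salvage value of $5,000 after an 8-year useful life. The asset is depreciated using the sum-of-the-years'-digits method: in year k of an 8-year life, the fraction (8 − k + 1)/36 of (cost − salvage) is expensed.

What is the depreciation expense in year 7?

Depreciable base = $40,712 − $5,000 = $35,712.
Sum of the years' digits = 8+7+6+5+4+3+2+1 = 36.
Year 1: $35,712 × 8/36 = $7,936. Book value $32,776.
Year 2: $35,712 × 7/36 = $6,944. Book value $25,832.
Year 3: $35,712 × 6/36 = $5,952. Book value $19,880.
Year 4: $35,712 × 5/36 = $4,960. Book value $14,920.
Year 5: $35,712 × 4/36 = $3,968. Book value $10,952.
Year 6: $35,712 × 3/36 = $2,976. Book value $7,976.
Year 7: $35,712 × 2/36 = $1,984. Book value $5,992.

$1,984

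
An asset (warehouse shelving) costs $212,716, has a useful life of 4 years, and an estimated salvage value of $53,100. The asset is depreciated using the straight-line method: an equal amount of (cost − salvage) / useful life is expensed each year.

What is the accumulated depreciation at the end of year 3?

$119,712

Depreciable base = $212,716 − $53,100 = $159,616.
Annual expense = $159,616 / 4 = $39,904.
End of year 1: book value $172,812.
End of year 2: book value $132,908.
End of year 3: book value $93,004.
Accumulated through year 3 = $212,716 − $93,004 = $119,712.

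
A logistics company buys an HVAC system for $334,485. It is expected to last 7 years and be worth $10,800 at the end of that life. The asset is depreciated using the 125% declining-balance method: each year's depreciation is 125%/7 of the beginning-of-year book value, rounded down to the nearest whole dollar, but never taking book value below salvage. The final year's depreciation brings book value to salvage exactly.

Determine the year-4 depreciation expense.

$33,105

Depreciable base = $334,485 − $10,800 = $323,685.
Year 1: ⌊$334,485 × 125%/7⌋ = $59,729. Book value $274,756.
Year 2: ⌊$274,756 × 125%/7⌋ = $49,063. Book value $225,693.
Year 3: ⌊$225,693 × 125%/7⌋ = $40,302. Book value $185,391.
Year 4: ⌊$185,391 × 125%/7⌋ = $33,105. Book value $152,286.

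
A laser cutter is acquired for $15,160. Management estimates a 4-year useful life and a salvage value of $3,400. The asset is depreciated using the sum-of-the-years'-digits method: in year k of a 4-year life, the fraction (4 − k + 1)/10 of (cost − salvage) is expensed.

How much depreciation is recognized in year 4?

$1,176

Depreciable base = $15,160 − $3,400 = $11,760.
Sum of the years' digits = 4+3+2+1 = 10.
Year 1: $11,760 × 4/10 = $4,704. Book value $10,456.
Year 2: $11,760 × 3/10 = $3,528. Book value $6,928.
Year 3: $11,760 × 2/10 = $2,352. Book value $4,576.
Year 4: $11,760 × 1/10 = $1,176. Book value $3,400.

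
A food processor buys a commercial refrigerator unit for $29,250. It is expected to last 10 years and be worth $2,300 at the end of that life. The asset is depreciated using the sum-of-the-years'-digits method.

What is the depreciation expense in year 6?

$2,450

Depreciable base = $29,250 − $2,300 = $26,950.
Sum of the years' digits = 10+9+8+7+6+5+4+3+2+1 = 55.
Year 1: $26,950 × 10/55 = $4,900. Book value $24,350.
Year 2: $26,950 × 9/55 = $4,410. Book value $19,940.
Year 3: $26,950 × 8/55 = $3,920. Book value $16,020.
Year 4: $26,950 × 7/55 = $3,430. Book value $12,590.
Year 5: $26,950 × 6/55 = $2,940. Book value $9,650.
Year 6: $26,950 × 5/55 = $2,450. Book value $7,200.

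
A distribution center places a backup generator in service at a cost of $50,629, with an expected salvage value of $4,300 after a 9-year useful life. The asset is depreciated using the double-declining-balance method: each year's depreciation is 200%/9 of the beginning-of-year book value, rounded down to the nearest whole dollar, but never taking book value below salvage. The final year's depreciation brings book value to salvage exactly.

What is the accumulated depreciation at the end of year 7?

$41,910

Depreciable base = $50,629 − $4,300 = $46,329.
Year 1: ⌊$50,629 × 200%/9⌋ = $11,250. Book value $39,379.
Year 2: ⌊$39,379 × 200%/9⌋ = $8,750. Book value $30,629.
Year 3: ⌊$30,629 × 200%/9⌋ = $6,806. Book value $23,823.
Year 4: ⌊$23,823 × 200%/9⌋ = $5,294. Book value $18,529.
Year 5: ⌊$18,529 × 200%/9⌋ = $4,117. Book value $14,412.
Year 6: ⌊$14,412 × 200%/9⌋ = $3,202. Book value $11,210.
Year 7: ⌊$11,210 × 200%/9⌋ = $2,491. Book value $8,719.
Accumulated through year 7 = $50,629 − $8,719 = $41,910.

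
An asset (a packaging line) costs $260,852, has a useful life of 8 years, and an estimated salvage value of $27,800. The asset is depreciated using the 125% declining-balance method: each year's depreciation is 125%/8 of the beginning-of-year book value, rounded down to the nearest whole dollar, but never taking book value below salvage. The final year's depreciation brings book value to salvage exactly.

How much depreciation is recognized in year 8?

Depreciable base = $260,852 − $27,800 = $233,052.
Year 1: ⌊$260,852 × 125%/8⌋ = $40,758. Book value $220,094.
Year 2: ⌊$220,094 × 125%/8⌋ = $34,389. Book value $185,705.
Year 3: ⌊$185,705 × 125%/8⌋ = $29,016. Book value $156,689.
Year 4: ⌊$156,689 × 125%/8⌋ = $24,482. Book value $132,207.
Year 5: ⌊$132,207 × 125%/8⌋ = $20,657. Book value $111,550.
Year 6: ⌊$111,550 × 125%/8⌋ = $17,429. Book value $94,121.
Year 7: ⌊$94,121 × 125%/8⌋ = $14,706. Book value $79,415.
Year 8 (final): $79,415 − $27,800 = $51,615. Book value $27,800.

$51,615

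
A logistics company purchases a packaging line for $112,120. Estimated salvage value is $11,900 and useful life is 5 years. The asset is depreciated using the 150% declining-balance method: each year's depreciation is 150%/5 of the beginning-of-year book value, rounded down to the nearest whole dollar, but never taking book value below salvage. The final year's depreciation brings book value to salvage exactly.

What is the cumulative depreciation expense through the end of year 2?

Depreciable base = $112,120 − $11,900 = $100,220.
Year 1: ⌊$112,120 × 150%/5⌋ = $33,636. Book value $78,484.
Year 2: ⌊$78,484 × 150%/5⌋ = $23,545. Book value $54,939.
Accumulated through year 2 = $112,120 − $54,939 = $57,181.

$57,181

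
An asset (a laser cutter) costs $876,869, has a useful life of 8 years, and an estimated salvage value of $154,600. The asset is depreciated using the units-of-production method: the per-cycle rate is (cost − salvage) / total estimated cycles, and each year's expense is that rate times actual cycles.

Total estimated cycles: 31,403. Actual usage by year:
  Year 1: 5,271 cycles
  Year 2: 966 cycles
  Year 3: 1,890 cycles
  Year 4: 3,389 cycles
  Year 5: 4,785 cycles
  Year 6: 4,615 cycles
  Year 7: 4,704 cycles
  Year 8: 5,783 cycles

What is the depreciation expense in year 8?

$133,009

Depreciable base = $876,869 − $154,600 = $722,269.
Rate = $722,269 / 31,403 cycles = $23 per cycle.
Year 1: 5,271 × $23 = $121,233. Book value $755,636.
Year 2: 966 × $23 = $22,218. Book value $733,418.
Year 3: 1,890 × $23 = $43,470. Book value $689,948.
Year 4: 3,389 × $23 = $77,947. Book value $612,001.
Year 5: 4,785 × $23 = $110,055. Book value $501,946.
Year 6: 4,615 × $23 = $106,145. Book value $395,801.
Year 7: 4,704 × $23 = $108,192. Book value $287,609.
Year 8: 5,783 × $23 = $133,009. Book value $154,600.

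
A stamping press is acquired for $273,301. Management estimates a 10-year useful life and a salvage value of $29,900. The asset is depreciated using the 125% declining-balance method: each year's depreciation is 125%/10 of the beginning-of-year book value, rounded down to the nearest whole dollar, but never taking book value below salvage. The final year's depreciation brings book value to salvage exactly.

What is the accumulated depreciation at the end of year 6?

Depreciable base = $273,301 − $29,900 = $243,401.
Year 1: ⌊$273,301 × 125%/10⌋ = $34,162. Book value $239,139.
Year 2: ⌊$239,139 × 125%/10⌋ = $29,892. Book value $209,247.
Year 3: ⌊$209,247 × 125%/10⌋ = $26,155. Book value $183,092.
Year 4: ⌊$183,092 × 125%/10⌋ = $22,886. Book value $160,206.
Year 5: ⌊$160,206 × 125%/10⌋ = $20,025. Book value $140,181.
Year 6: ⌊$140,181 × 125%/10⌋ = $17,522. Book value $122,659.
Accumulated through year 6 = $273,301 − $122,659 = $150,642.

$150,642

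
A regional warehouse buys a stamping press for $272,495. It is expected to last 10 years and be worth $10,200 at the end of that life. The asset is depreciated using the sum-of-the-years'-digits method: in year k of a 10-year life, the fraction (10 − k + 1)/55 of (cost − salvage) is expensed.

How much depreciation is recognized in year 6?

$23,845

Depreciable base = $272,495 − $10,200 = $262,295.
Sum of the years' digits = 10+9+8+7+6+5+4+3+2+1 = 55.
Year 1: $262,295 × 10/55 = $47,690. Book value $224,805.
Year 2: $262,295 × 9/55 = $42,921. Book value $181,884.
Year 3: $262,295 × 8/55 = $38,152. Book value $143,732.
Year 4: $262,295 × 7/55 = $33,383. Book value $110,349.
Year 5: $262,295 × 6/55 = $28,614. Book value $81,735.
Year 6: $262,295 × 5/55 = $23,845. Book value $57,890.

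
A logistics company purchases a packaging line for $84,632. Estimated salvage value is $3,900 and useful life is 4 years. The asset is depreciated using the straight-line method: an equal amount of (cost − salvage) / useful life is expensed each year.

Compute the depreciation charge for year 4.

$20,183

Depreciable base = $84,632 − $3,900 = $80,732.
Annual expense = $80,732 / 4 = $20,183.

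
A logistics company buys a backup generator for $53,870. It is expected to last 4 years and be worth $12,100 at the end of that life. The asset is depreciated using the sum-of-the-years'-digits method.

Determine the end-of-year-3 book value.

$16,277

Depreciable base = $53,870 − $12,100 = $41,770.
Sum of the years' digits = 4+3+2+1 = 10.
Year 1: $41,770 × 4/10 = $16,708. Book value $37,162.
Year 2: $41,770 × 3/10 = $12,531. Book value $24,631.
Year 3: $41,770 × 2/10 = $8,354. Book value $16,277.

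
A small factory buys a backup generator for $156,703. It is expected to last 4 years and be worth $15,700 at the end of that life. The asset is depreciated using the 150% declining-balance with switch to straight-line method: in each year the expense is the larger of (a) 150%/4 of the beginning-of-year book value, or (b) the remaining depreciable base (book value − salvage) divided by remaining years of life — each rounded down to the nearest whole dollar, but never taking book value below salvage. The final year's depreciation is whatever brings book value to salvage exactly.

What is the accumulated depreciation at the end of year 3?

Depreciable base = $156,703 − $15,700 = $141,003.
Year 1: DB = ⌊$156,703 × 150%/4⌋ = $58,763; SL = ⌊$141,003/4⌋ = $35,250 → take DB $58,763. Book value $97,940.
Year 2: DB = ⌊$97,940 × 150%/4⌋ = $36,727; SL = ⌊$82,240/3⌋ = $27,413 → take DB $36,727. Book value $61,213.
Year 3: DB = ⌊$61,213 × 150%/4⌋ = $22,954; SL = ⌊$45,513/2⌋ = $22,756 → take DB $22,954. Book value $38,259.
Accumulated through year 3 = $156,703 − $38,259 = $118,444.

$118,444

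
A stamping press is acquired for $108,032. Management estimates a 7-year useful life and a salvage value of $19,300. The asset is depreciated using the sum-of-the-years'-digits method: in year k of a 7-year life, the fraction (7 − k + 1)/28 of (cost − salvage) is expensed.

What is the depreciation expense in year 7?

Depreciable base = $108,032 − $19,300 = $88,732.
Sum of the years' digits = 7+6+5+4+3+2+1 = 28.
Year 1: $88,732 × 7/28 = $22,183. Book value $85,849.
Year 2: $88,732 × 6/28 = $19,014. Book value $66,835.
Year 3: $88,732 × 5/28 = $15,845. Book value $50,990.
Year 4: $88,732 × 4/28 = $12,676. Book value $38,314.
Year 5: $88,732 × 3/28 = $9,507. Book value $28,807.
Year 6: $88,732 × 2/28 = $6,338. Book value $22,469.
Year 7: $88,732 × 1/28 = $3,169. Book value $19,300.

$3,169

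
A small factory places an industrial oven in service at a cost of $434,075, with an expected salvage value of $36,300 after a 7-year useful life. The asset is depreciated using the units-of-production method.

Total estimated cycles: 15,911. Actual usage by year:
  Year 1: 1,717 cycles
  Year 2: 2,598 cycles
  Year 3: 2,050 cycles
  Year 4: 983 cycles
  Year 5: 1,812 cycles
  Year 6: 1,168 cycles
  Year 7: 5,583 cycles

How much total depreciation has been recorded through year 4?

$183,700

Depreciable base = $434,075 − $36,300 = $397,775.
Rate = $397,775 / 15,911 cycles = $25 per cycle.
Year 1: 1,717 × $25 = $42,925. Book value $391,150.
Year 2: 2,598 × $25 = $64,950. Book value $326,200.
Year 3: 2,050 × $25 = $51,250. Book value $274,950.
Year 4: 983 × $25 = $24,575. Book value $250,375.
Accumulated through year 4 = $434,075 − $250,375 = $183,700.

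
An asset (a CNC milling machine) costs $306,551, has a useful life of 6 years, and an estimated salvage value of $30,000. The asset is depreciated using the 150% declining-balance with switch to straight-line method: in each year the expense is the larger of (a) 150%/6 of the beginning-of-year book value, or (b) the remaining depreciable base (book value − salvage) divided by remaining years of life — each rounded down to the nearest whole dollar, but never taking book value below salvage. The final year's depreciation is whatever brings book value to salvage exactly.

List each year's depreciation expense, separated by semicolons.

$76,637; $57,478; $43,109; $33,109; $33,109; $33,109

Depreciable base = $306,551 − $30,000 = $276,551.
Year 1: DB = ⌊$306,551 × 150%/6⌋ = $76,637; SL = ⌊$276,551/6⌋ = $46,091 → take DB $76,637. Book value $229,914.
Year 2: DB = ⌊$229,914 × 150%/6⌋ = $57,478; SL = ⌊$199,914/5⌋ = $39,982 → take DB $57,478. Book value $172,436.
Year 3: DB = ⌊$172,436 × 150%/6⌋ = $43,109; SL = ⌊$142,436/4⌋ = $35,609 → take DB $43,109. Book value $129,327.
Year 4: DB = ⌊$129,327 × 150%/6⌋ = $32,331; SL = ⌊$99,327/3⌋ = $33,109 → take SL $33,109. Book value $96,218.
Year 5: DB = ⌊$96,218 × 150%/6⌋ = $24,054; SL = ⌊$66,218/2⌋ = $33,109 → take SL $33,109. Book value $63,109.
Year 6 (final): $63,109 − $30,000 = $33,109. Book value $30,000.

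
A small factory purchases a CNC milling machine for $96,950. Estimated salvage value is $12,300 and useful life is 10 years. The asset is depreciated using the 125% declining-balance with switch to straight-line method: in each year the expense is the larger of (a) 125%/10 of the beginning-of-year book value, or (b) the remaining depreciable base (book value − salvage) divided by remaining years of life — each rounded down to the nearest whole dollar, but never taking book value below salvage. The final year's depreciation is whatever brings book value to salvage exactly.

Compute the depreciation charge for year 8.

Depreciable base = $96,950 − $12,300 = $84,650.
Year 1: DB = ⌊$96,950 × 125%/10⌋ = $12,118; SL = ⌊$84,650/10⌋ = $8,465 → take DB $12,118. Book value $84,832.
Year 2: DB = ⌊$84,832 × 125%/10⌋ = $10,604; SL = ⌊$72,532/9⌋ = $8,059 → take DB $10,604. Book value $74,228.
Year 3: DB = ⌊$74,228 × 125%/10⌋ = $9,278; SL = ⌊$61,928/8⌋ = $7,741 → take DB $9,278. Book value $64,950.
Year 4: DB = ⌊$64,950 × 125%/10⌋ = $8,118; SL = ⌊$52,650/7⌋ = $7,521 → take DB $8,118. Book value $56,832.
Year 5: DB = ⌊$56,832 × 125%/10⌋ = $7,104; SL = ⌊$44,532/6⌋ = $7,422 → take SL $7,422. Book value $49,410.
Year 6: DB = ⌊$49,410 × 125%/10⌋ = $6,176; SL = ⌊$37,110/5⌋ = $7,422 → take SL $7,422. Book value $41,988.
Year 7: DB = ⌊$41,988 × 125%/10⌋ = $5,248; SL = ⌊$29,688/4⌋ = $7,422 → take SL $7,422. Book value $34,566.
Year 8: DB = ⌊$34,566 × 125%/10⌋ = $4,320; SL = ⌊$22,266/3⌋ = $7,422 → take SL $7,422. Book value $27,144.

$7,422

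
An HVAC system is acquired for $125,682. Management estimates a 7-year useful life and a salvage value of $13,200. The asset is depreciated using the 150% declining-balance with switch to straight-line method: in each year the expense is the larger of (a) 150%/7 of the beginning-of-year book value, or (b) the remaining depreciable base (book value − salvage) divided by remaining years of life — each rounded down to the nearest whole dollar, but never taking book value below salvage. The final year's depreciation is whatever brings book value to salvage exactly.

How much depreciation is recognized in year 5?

Depreciable base = $125,682 − $13,200 = $112,482.
Year 1: DB = ⌊$125,682 × 150%/7⌋ = $26,931; SL = ⌊$112,482/7⌋ = $16,068 → take DB $26,931. Book value $98,751.
Year 2: DB = ⌊$98,751 × 150%/7⌋ = $21,160; SL = ⌊$85,551/6⌋ = $14,258 → take DB $21,160. Book value $77,591.
Year 3: DB = ⌊$77,591 × 150%/7⌋ = $16,626; SL = ⌊$64,391/5⌋ = $12,878 → take DB $16,626. Book value $60,965.
Year 4: DB = ⌊$60,965 × 150%/7⌋ = $13,063; SL = ⌊$47,765/4⌋ = $11,941 → take DB $13,063. Book value $47,902.
Year 5: DB = ⌊$47,902 × 150%/7⌋ = $10,264; SL = ⌊$34,702/3⌋ = $11,567 → take SL $11,567. Book value $36,335.

$11,567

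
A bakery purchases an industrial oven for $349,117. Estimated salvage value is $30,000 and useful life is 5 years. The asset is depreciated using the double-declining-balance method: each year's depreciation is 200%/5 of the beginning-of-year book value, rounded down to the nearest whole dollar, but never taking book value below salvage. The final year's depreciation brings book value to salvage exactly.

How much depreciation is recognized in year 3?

$50,273

Depreciable base = $349,117 − $30,000 = $319,117.
Year 1: ⌊$349,117 × 200%/5⌋ = $139,646. Book value $209,471.
Year 2: ⌊$209,471 × 200%/5⌋ = $83,788. Book value $125,683.
Year 3: ⌊$125,683 × 200%/5⌋ = $50,273. Book value $75,410.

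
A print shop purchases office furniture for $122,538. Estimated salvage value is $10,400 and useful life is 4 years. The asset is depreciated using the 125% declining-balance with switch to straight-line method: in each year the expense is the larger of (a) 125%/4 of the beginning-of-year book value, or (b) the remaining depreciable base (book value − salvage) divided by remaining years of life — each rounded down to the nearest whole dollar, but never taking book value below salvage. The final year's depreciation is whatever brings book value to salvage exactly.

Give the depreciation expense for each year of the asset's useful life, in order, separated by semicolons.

$38,293; $26,326; $23,759; $23,760

Depreciable base = $122,538 − $10,400 = $112,138.
Year 1: DB = ⌊$122,538 × 125%/4⌋ = $38,293; SL = ⌊$112,138/4⌋ = $28,034 → take DB $38,293. Book value $84,245.
Year 2: DB = ⌊$84,245 × 125%/4⌋ = $26,326; SL = ⌊$73,845/3⌋ = $24,615 → take DB $26,326. Book value $57,919.
Year 3: DB = ⌊$57,919 × 125%/4⌋ = $18,099; SL = ⌊$47,519/2⌋ = $23,759 → take SL $23,759. Book value $34,160.
Year 4 (final): $34,160 − $10,400 = $23,760. Book value $10,400.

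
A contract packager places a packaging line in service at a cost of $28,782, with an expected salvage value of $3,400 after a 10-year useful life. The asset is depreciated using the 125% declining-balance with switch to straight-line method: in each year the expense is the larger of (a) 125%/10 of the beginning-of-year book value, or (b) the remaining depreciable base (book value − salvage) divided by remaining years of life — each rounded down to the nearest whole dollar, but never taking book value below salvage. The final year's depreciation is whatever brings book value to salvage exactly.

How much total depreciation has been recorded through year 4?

Depreciable base = $28,782 − $3,400 = $25,382.
Year 1: DB = ⌊$28,782 × 125%/10⌋ = $3,597; SL = ⌊$25,382/10⌋ = $2,538 → take DB $3,597. Book value $25,185.
Year 2: DB = ⌊$25,185 × 125%/10⌋ = $3,148; SL = ⌊$21,785/9⌋ = $2,420 → take DB $3,148. Book value $22,037.
Year 3: DB = ⌊$22,037 × 125%/10⌋ = $2,754; SL = ⌊$18,637/8⌋ = $2,329 → take DB $2,754. Book value $19,283.
Year 4: DB = ⌊$19,283 × 125%/10⌋ = $2,410; SL = ⌊$15,883/7⌋ = $2,269 → take DB $2,410. Book value $16,873.
Accumulated through year 4 = $28,782 − $16,873 = $11,909.

$11,909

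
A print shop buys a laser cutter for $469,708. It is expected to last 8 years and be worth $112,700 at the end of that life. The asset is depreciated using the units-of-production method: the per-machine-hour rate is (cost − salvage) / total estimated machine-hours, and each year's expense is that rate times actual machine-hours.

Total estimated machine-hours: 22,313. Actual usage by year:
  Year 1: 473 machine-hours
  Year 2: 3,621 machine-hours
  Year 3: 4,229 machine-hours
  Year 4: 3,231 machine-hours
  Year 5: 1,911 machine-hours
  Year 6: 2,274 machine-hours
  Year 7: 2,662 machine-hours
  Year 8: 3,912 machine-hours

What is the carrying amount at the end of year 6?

Depreciable base = $469,708 − $112,700 = $357,008.
Rate = $357,008 / 22,313 machine-hours = $16 per machine-hour.
Year 1: 473 × $16 = $7,568. Book value $462,140.
Year 2: 3,621 × $16 = $57,936. Book value $404,204.
Year 3: 4,229 × $16 = $67,664. Book value $336,540.
Year 4: 3,231 × $16 = $51,696. Book value $284,844.
Year 5: 1,911 × $16 = $30,576. Book value $254,268.
Year 6: 2,274 × $16 = $36,384. Book value $217,884.

$217,884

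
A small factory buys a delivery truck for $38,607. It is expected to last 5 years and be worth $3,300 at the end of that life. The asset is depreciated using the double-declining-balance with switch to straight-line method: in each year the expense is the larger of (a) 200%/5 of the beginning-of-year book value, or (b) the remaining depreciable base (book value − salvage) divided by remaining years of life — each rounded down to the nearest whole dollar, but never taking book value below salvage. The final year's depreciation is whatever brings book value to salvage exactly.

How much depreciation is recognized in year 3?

Depreciable base = $38,607 − $3,300 = $35,307.
Year 1: DB = ⌊$38,607 × 200%/5⌋ = $15,442; SL = ⌊$35,307/5⌋ = $7,061 → take DB $15,442. Book value $23,165.
Year 2: DB = ⌊$23,165 × 200%/5⌋ = $9,266; SL = ⌊$19,865/4⌋ = $4,966 → take DB $9,266. Book value $13,899.
Year 3: DB = ⌊$13,899 × 200%/5⌋ = $5,559; SL = ⌊$10,599/3⌋ = $3,533 → take DB $5,559. Book value $8,340.

$5,559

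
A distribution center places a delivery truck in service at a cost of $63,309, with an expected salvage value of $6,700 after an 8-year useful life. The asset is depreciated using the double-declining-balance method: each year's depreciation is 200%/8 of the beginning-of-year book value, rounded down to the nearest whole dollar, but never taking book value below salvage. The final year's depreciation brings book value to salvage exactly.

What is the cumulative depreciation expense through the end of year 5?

Depreciable base = $63,309 − $6,700 = $56,609.
Year 1: ⌊$63,309 × 200%/8⌋ = $15,827. Book value $47,482.
Year 2: ⌊$47,482 × 200%/8⌋ = $11,870. Book value $35,612.
Year 3: ⌊$35,612 × 200%/8⌋ = $8,903. Book value $26,709.
Year 4: ⌊$26,709 × 200%/8⌋ = $6,677. Book value $20,032.
Year 5: ⌊$20,032 × 200%/8⌋ = $5,008. Book value $15,024.
Accumulated through year 5 = $63,309 − $15,024 = $48,285.

$48,285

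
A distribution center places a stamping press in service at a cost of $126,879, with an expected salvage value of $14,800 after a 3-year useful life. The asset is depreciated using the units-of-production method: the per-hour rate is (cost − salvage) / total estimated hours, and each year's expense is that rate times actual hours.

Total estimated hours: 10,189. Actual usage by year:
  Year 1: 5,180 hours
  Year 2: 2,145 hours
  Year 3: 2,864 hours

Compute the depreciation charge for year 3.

Depreciable base = $126,879 − $14,800 = $112,079.
Rate = $112,079 / 10,189 hours = $11 per hour.
Year 1: 5,180 × $11 = $56,980. Book value $69,899.
Year 2: 2,145 × $11 = $23,595. Book value $46,304.
Year 3: 2,864 × $11 = $31,504. Book value $14,800.

$31,504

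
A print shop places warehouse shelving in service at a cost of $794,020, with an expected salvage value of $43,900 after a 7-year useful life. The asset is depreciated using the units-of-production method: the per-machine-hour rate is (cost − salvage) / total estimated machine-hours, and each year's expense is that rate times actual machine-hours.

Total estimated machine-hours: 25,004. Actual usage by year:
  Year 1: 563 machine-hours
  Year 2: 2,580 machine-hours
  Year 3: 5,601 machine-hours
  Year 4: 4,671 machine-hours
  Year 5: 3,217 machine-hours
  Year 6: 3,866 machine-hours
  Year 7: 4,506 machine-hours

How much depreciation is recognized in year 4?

Depreciable base = $794,020 − $43,900 = $750,120.
Rate = $750,120 / 25,004 machine-hours = $30 per machine-hour.
Year 1: 563 × $30 = $16,890. Book value $777,130.
Year 2: 2,580 × $30 = $77,400. Book value $699,730.
Year 3: 5,601 × $30 = $168,030. Book value $531,700.
Year 4: 4,671 × $30 = $140,130. Book value $391,570.

$140,130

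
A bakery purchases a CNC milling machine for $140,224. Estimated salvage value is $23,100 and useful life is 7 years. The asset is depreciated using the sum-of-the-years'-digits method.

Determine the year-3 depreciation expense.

$20,915

Depreciable base = $140,224 − $23,100 = $117,124.
Sum of the years' digits = 7+6+5+4+3+2+1 = 28.
Year 1: $117,124 × 7/28 = $29,281. Book value $110,943.
Year 2: $117,124 × 6/28 = $25,098. Book value $85,845.
Year 3: $117,124 × 5/28 = $20,915. Book value $64,930.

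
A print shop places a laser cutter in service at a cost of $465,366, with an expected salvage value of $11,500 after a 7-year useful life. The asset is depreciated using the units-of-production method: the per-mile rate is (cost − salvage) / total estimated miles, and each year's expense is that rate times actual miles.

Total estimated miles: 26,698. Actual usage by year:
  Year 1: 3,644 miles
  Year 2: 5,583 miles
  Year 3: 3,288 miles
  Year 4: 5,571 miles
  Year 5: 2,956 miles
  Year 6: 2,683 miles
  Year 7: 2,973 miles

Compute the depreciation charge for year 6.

$45,611

Depreciable base = $465,366 − $11,500 = $453,866.
Rate = $453,866 / 26,698 miles = $17 per mile.
Year 1: 3,644 × $17 = $61,948. Book value $403,418.
Year 2: 5,583 × $17 = $94,911. Book value $308,507.
Year 3: 3,288 × $17 = $55,896. Book value $252,611.
Year 4: 5,571 × $17 = $94,707. Book value $157,904.
Year 5: 2,956 × $17 = $50,252. Book value $107,652.
Year 6: 2,683 × $17 = $45,611. Book value $62,041.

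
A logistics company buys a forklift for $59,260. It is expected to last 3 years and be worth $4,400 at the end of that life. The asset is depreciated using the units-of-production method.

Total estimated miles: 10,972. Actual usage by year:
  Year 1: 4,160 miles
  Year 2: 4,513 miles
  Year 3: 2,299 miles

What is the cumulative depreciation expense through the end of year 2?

$43,365

Depreciable base = $59,260 − $4,400 = $54,860.
Rate = $54,860 / 10,972 miles = $5 per mile.
Year 1: 4,160 × $5 = $20,800. Book value $38,460.
Year 2: 4,513 × $5 = $22,565. Book value $15,895.
Accumulated through year 2 = $59,260 − $15,895 = $43,365.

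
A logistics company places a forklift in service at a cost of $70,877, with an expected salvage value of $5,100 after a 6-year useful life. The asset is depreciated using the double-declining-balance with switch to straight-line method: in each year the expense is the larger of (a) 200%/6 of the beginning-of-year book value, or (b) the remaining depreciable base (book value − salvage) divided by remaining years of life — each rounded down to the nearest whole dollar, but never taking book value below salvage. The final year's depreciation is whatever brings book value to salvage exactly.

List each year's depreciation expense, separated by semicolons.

Depreciable base = $70,877 − $5,100 = $65,777.
Year 1: DB = ⌊$70,877 × 200%/6⌋ = $23,625; SL = ⌊$65,777/6⌋ = $10,962 → take DB $23,625. Book value $47,252.
Year 2: DB = ⌊$47,252 × 200%/6⌋ = $15,750; SL = ⌊$42,152/5⌋ = $8,430 → take DB $15,750. Book value $31,502.
Year 3: DB = ⌊$31,502 × 200%/6⌋ = $10,500; SL = ⌊$26,402/4⌋ = $6,600 → take DB $10,500. Book value $21,002.
Year 4: DB = ⌊$21,002 × 200%/6⌋ = $7,000; SL = ⌊$15,902/3⌋ = $5,300 → take DB $7,000. Book value $14,002.
Year 5: DB = ⌊$14,002 × 200%/6⌋ = $4,667; SL = ⌊$8,902/2⌋ = $4,451 → take DB $4,667. Book value $9,335.
Year 6 (final): $9,335 − $5,100 = $4,235. Book value $5,100.

$23,625; $15,750; $10,500; $7,000; $4,667; $4,235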